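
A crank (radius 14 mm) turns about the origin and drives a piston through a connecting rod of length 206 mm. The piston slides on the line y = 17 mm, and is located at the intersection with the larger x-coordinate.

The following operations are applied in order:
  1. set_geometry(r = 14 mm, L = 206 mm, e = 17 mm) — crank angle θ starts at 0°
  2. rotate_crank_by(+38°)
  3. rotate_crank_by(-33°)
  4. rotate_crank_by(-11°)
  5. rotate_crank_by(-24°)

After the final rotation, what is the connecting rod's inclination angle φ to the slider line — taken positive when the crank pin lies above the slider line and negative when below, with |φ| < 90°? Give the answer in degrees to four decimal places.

-6.6904

set_geometry: r = 14 mm, L = 206 mm, e = 17 mm; θ ← 0°
rotate_crank_by(+38°): θ ← 0° +38° = 38°
rotate_crank_by(-33°): θ ← 38° -33° = 5°
rotate_crank_by(-11°): θ ← 5° -11° = -6°
rotate_crank_by(-24°): θ ← -6° -24° = -30°
crank pin P = (r cos θ, r sin θ) = (12.124356, -7.000000)
h = r sin θ − e = -7.000000 − 17 = -24.000000
sin φ = h / L = -24.000000 / 206 = -0.11650485
φ = arcsin(-0.11650485) = -6.690430°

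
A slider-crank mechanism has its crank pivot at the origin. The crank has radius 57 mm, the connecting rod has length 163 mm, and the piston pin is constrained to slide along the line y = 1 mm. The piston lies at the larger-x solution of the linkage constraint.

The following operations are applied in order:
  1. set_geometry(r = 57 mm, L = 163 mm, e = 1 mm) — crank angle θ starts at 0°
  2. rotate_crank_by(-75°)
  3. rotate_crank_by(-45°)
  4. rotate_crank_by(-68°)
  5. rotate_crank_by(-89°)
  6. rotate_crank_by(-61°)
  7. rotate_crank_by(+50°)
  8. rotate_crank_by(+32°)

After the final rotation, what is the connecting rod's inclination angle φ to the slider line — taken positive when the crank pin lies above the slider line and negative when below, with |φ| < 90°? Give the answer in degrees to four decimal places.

set_geometry: r = 57 mm, L = 163 mm, e = 1 mm; θ ← 0°
rotate_crank_by(-75°): θ ← 0° -75° = -75°
rotate_crank_by(-45°): θ ← -75° -45° = -120°
rotate_crank_by(-68°): θ ← -120° -68° = -188°
rotate_crank_by(-89°): θ ← -188° -89° = -277°
rotate_crank_by(-61°): θ ← -277° -61° = -338°
rotate_crank_by(+50°): θ ← -338° +50° = -288°
rotate_crank_by(+32°): θ ← -288° +32° = -256°
crank pin P = (r cos θ, r sin θ) = (-13.789548, 55.306856)
h = r sin θ − e = 55.306856 − 1 = 54.306856
sin φ = h / L = 54.306856 / 163 = 0.33317090
φ = arcsin(0.33317090) = 19.461350°

19.4613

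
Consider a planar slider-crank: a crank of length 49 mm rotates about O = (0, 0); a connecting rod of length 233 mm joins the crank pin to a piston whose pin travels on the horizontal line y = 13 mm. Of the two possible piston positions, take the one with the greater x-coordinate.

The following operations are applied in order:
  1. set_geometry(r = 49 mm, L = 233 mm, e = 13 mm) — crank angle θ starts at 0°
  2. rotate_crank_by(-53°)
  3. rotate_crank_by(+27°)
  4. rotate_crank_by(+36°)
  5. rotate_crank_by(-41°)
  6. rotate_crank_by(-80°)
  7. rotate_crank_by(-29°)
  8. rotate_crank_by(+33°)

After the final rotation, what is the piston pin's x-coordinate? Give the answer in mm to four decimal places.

set_geometry: r = 49 mm, L = 233 mm, e = 13 mm; θ ← 0°
rotate_crank_by(-53°): θ ← 0° -53° = -53°
rotate_crank_by(+27°): θ ← -53° +27° = -26°
rotate_crank_by(+36°): θ ← -26° +36° = 10°
rotate_crank_by(-41°): θ ← 10° -41° = -31°
rotate_crank_by(-80°): θ ← -31° -80° = -111°
rotate_crank_by(-29°): θ ← -111° -29° = -140°
rotate_crank_by(+33°): θ ← -140° +33° = -107°
crank pin P = (r cos θ, r sin θ) = (-14.326214, -46.858933)
h = r sin θ − e = -46.858933 − 13 = -59.858933
x = r cos θ + √(L² − h²) = -14.326214 + √(54289.0 − 3583.0919) = -14.326214 + 225.179724 = 210.853511

210.8535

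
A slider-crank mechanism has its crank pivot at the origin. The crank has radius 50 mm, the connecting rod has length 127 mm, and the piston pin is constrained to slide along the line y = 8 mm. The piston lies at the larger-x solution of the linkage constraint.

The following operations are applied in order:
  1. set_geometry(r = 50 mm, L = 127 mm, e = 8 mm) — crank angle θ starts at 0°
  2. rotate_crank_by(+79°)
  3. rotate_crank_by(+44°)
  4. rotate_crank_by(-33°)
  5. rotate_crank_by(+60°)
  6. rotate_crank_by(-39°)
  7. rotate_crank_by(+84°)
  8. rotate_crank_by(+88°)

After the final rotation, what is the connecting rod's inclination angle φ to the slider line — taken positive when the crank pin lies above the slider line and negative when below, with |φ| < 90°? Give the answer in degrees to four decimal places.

-26.5259

set_geometry: r = 50 mm, L = 127 mm, e = 8 mm; θ ← 0°
rotate_crank_by(+79°): θ ← 0° +79° = 79°
rotate_crank_by(+44°): θ ← 79° +44° = 123°
rotate_crank_by(-33°): θ ← 123° -33° = 90°
rotate_crank_by(+60°): θ ← 90° +60° = 150°
rotate_crank_by(-39°): θ ← 150° -39° = 111°
rotate_crank_by(+84°): θ ← 111° +84° = 195°
rotate_crank_by(+88°): θ ← 195° +88° = 283°
crank pin P = (r cos θ, r sin θ) = (11.247553, -48.718503)
h = r sin θ − e = -48.718503 − 8 = -56.718503
sin φ = h / L = -56.718503 / 127 = -0.44660239
φ = arcsin(-0.44660239) = -26.525905°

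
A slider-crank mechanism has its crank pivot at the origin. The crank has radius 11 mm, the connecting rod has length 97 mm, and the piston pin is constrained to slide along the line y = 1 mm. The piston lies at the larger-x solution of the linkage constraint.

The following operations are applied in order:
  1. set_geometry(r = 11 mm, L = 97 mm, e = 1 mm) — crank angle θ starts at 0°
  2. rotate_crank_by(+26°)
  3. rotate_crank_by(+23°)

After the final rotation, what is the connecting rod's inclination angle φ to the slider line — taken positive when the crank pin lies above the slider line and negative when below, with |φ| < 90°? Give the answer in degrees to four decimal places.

4.3171

set_geometry: r = 11 mm, L = 97 mm, e = 1 mm; θ ← 0°
rotate_crank_by(+26°): θ ← 0° +26° = 26°
rotate_crank_by(+23°): θ ← 26° +23° = 49°
crank pin P = (r cos θ, r sin θ) = (7.216649, 8.301805)
h = r sin θ − e = 8.301805 − 1 = 7.301805
sin φ = h / L = 7.301805 / 97 = 0.07527634
φ = arcsin(0.07527634) = 4.317101°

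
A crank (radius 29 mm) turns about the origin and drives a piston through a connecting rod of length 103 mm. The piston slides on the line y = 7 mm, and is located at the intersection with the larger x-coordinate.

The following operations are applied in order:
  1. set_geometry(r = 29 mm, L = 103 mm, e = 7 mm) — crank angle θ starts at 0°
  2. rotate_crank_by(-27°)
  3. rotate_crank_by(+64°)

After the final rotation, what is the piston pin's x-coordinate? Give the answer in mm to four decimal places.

set_geometry: r = 29 mm, L = 103 mm, e = 7 mm; θ ← 0°
rotate_crank_by(-27°): θ ← 0° -27° = -27°
rotate_crank_by(+64°): θ ← -27° +64° = 37°
crank pin P = (r cos θ, r sin θ) = (23.160430, 17.452636)
h = r sin θ − e = 17.452636 − 7 = 10.452636
x = r cos θ + √(L² − h²) = 23.160430 + √(10609.0 − 109.2576) = 23.160430 + 102.468251 = 125.628681

125.6287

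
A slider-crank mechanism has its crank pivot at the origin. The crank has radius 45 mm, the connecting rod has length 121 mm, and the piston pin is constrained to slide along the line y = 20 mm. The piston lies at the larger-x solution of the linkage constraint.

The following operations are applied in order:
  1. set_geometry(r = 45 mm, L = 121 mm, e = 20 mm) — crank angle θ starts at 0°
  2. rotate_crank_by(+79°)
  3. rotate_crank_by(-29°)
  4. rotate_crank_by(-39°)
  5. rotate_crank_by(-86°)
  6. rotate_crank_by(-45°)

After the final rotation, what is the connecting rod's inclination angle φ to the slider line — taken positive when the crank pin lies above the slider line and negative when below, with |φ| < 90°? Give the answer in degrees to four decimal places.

-29.1675

set_geometry: r = 45 mm, L = 121 mm, e = 20 mm; θ ← 0°
rotate_crank_by(+79°): θ ← 0° +79° = 79°
rotate_crank_by(-29°): θ ← 79° -29° = 50°
rotate_crank_by(-39°): θ ← 50° -39° = 11°
rotate_crank_by(-86°): θ ← 11° -86° = -75°
rotate_crank_by(-45°): θ ← -75° -45° = -120°
crank pin P = (r cos θ, r sin θ) = (-22.500000, -38.971143)
h = r sin θ − e = -38.971143 − 20 = -58.971143
sin φ = h / L = -58.971143 / 121 = -0.48736482
φ = arcsin(-0.48736482) = -29.167525°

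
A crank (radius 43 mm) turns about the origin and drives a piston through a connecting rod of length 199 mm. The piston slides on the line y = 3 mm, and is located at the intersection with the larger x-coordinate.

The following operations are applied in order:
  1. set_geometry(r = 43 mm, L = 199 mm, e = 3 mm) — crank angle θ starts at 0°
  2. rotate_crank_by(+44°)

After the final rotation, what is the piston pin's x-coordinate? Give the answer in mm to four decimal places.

228.1092

set_geometry: r = 43 mm, L = 199 mm, e = 3 mm; θ ← 0°
rotate_crank_by(+44°): θ ← 0° +44° = 44°
crank pin P = (r cos θ, r sin θ) = (30.931611, 29.870310)
h = r sin θ − e = 29.870310 − 3 = 26.870310
x = r cos θ + √(L² − h²) = 30.931611 + √(39601.0 − 722.0136) = 30.931611 + 197.177551 = 228.109162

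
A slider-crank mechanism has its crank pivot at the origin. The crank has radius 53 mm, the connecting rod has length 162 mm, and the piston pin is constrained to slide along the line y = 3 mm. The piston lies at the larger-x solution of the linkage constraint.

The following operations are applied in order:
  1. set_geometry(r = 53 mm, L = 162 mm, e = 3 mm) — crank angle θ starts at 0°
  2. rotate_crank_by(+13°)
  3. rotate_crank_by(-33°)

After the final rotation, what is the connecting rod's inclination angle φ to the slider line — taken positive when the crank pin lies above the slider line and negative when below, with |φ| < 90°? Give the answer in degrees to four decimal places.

-7.4935

set_geometry: r = 53 mm, L = 162 mm, e = 3 mm; θ ← 0°
rotate_crank_by(+13°): θ ← 0° +13° = 13°
rotate_crank_by(-33°): θ ← 13° -33° = -20°
crank pin P = (r cos θ, r sin θ) = (49.803709, -18.127068)
h = r sin θ − e = -18.127068 − 3 = -21.127068
sin φ = h / L = -21.127068 / 162 = -0.13041400
φ = arcsin(-0.13041400) = -7.493516°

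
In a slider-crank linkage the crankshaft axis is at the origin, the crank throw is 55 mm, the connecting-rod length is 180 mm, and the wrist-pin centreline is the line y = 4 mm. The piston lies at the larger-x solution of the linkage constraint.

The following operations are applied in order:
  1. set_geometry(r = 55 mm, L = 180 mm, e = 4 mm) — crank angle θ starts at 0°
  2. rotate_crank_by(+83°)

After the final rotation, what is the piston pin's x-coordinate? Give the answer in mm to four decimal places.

set_geometry: r = 55 mm, L = 180 mm, e = 4 mm; θ ← 0°
rotate_crank_by(+83°): θ ← 0° +83° = 83°
crank pin P = (r cos θ, r sin θ) = (6.702814, 54.590038)
h = r sin θ − e = 54.590038 − 4 = 50.590038
x = r cos θ + √(L² − h²) = 6.702814 + √(32400.0 − 2559.3520) = 6.702814 + 172.744459 = 179.447273

179.4473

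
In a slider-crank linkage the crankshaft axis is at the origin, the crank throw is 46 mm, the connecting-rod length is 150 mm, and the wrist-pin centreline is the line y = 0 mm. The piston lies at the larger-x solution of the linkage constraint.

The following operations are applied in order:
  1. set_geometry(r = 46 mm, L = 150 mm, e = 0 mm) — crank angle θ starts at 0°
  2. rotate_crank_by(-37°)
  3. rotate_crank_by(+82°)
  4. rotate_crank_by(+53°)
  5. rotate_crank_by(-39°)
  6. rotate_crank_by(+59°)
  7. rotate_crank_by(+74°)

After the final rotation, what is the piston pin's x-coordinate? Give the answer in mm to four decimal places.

set_geometry: r = 46 mm, L = 150 mm, e = 0 mm; θ ← 0°
rotate_crank_by(-37°): θ ← 0° -37° = -37°
rotate_crank_by(+82°): θ ← -37° +82° = 45°
rotate_crank_by(+53°): θ ← 45° +53° = 98°
rotate_crank_by(-39°): θ ← 98° -39° = 59°
rotate_crank_by(+59°): θ ← 59° +59° = 118°
rotate_crank_by(+74°): θ ← 118° +74° = 192°
crank pin P = (r cos θ, r sin θ) = (-44.994790, -9.563938)
h = r sin θ − e = -9.563938 − 0 = -9.563938
x = r cos θ + √(L² − h²) = -44.994790 + √(22500.0 − 91.4689) = -44.994790 + 149.694793 = 104.700004

104.7000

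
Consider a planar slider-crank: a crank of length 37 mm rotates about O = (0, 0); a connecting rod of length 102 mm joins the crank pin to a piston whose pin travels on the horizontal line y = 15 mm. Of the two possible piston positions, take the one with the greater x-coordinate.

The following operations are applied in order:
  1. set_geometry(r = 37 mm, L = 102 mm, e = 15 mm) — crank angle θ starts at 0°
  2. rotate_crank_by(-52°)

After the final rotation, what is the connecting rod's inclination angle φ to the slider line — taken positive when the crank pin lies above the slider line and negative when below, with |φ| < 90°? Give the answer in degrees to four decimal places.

-25.6521

set_geometry: r = 37 mm, L = 102 mm, e = 15 mm; θ ← 0°
rotate_crank_by(-52°): θ ← 0° -52° = -52°
crank pin P = (r cos θ, r sin θ) = (22.779475, -29.156398)
h = r sin θ − e = -29.156398 − 15 = -44.156398
sin φ = h / L = -44.156398 / 102 = -0.43290586
φ = arcsin(-0.43290586) = -25.652115°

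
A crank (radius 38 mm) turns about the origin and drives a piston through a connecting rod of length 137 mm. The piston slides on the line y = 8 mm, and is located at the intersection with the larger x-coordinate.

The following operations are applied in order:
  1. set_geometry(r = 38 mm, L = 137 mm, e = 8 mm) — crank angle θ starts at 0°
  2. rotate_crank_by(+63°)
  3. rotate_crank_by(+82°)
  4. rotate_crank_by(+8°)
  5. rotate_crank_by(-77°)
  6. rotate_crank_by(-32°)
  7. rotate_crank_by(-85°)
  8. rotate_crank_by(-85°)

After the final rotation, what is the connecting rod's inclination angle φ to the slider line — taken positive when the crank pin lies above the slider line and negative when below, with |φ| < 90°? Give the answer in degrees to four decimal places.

-16.4270

set_geometry: r = 38 mm, L = 137 mm, e = 8 mm; θ ← 0°
rotate_crank_by(+63°): θ ← 0° +63° = 63°
rotate_crank_by(+82°): θ ← 63° +82° = 145°
rotate_crank_by(+8°): θ ← 145° +8° = 153°
rotate_crank_by(-77°): θ ← 153° -77° = 76°
rotate_crank_by(-32°): θ ← 76° -32° = 44°
rotate_crank_by(-85°): θ ← 44° -85° = -41°
rotate_crank_by(-85°): θ ← -41° -85° = -126°
crank pin P = (r cos θ, r sin θ) = (-22.335840, -30.742646)
h = r sin θ − e = -30.742646 − 8 = -38.742646
sin φ = h / L = -38.742646 / 137 = -0.28279303
φ = arcsin(-0.28279303) = -16.426973°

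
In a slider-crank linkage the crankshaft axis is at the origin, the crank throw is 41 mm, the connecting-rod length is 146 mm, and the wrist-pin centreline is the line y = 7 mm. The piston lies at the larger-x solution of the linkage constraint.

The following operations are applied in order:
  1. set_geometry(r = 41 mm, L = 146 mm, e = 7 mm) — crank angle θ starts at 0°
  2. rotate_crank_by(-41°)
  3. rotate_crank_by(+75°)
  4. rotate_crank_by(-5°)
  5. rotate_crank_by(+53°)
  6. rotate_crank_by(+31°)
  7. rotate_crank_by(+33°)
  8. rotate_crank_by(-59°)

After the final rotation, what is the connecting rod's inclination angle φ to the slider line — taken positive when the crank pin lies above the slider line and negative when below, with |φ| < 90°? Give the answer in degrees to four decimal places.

set_geometry: r = 41 mm, L = 146 mm, e = 7 mm; θ ← 0°
rotate_crank_by(-41°): θ ← 0° -41° = -41°
rotate_crank_by(+75°): θ ← -41° +75° = 34°
rotate_crank_by(-5°): θ ← 34° -5° = 29°
rotate_crank_by(+53°): θ ← 29° +53° = 82°
rotate_crank_by(+31°): θ ← 82° +31° = 113°
rotate_crank_by(+33°): θ ← 113° +33° = 146°
rotate_crank_by(-59°): θ ← 146° -59° = 87°
crank pin P = (r cos θ, r sin θ) = (2.145774, 40.943811)
h = r sin θ − e = 40.943811 − 7 = 33.943811
sin φ = h / L = 33.943811 / 146 = 0.23249186
φ = arcsin(0.23249186) = 13.443822°

13.4438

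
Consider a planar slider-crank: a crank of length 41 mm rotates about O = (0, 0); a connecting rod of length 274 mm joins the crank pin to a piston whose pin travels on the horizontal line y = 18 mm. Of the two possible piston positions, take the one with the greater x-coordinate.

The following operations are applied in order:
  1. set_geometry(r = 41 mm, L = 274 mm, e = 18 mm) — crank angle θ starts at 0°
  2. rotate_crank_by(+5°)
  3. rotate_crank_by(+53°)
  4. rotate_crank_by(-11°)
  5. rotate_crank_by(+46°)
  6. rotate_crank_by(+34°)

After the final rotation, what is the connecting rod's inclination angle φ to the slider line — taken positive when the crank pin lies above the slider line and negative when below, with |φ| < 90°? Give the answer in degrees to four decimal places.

3.0846

set_geometry: r = 41 mm, L = 274 mm, e = 18 mm; θ ← 0°
rotate_crank_by(+5°): θ ← 0° +5° = 5°
rotate_crank_by(+53°): θ ← 5° +53° = 58°
rotate_crank_by(-11°): θ ← 58° -11° = 47°
rotate_crank_by(+46°): θ ← 47° +46° = 93°
rotate_crank_by(+34°): θ ← 93° +34° = 127°
crank pin P = (r cos θ, r sin θ) = (-24.674416, 32.744056)
h = r sin θ − e = 32.744056 − 18 = 14.744056
sin φ = h / L = 14.744056 / 274 = 0.05381042
φ = arcsin(0.05381042) = 3.084600°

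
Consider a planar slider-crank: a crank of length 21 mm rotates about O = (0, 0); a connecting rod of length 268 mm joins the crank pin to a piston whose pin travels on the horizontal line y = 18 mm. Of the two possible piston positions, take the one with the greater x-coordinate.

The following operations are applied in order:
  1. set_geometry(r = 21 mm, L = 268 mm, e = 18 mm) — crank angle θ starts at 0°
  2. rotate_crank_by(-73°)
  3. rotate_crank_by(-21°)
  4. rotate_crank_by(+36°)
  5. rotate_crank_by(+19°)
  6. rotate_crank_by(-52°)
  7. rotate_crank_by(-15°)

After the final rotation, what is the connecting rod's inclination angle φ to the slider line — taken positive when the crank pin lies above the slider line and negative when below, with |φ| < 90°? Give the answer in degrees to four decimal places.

set_geometry: r = 21 mm, L = 268 mm, e = 18 mm; θ ← 0°
rotate_crank_by(-73°): θ ← 0° -73° = -73°
rotate_crank_by(-21°): θ ← -73° -21° = -94°
rotate_crank_by(+36°): θ ← -94° +36° = -58°
rotate_crank_by(+19°): θ ← -58° +19° = -39°
rotate_crank_by(-52°): θ ← -39° -52° = -91°
rotate_crank_by(-15°): θ ← -91° -15° = -106°
crank pin P = (r cos θ, r sin θ) = (-5.788384, -20.186496)
h = r sin θ − e = -20.186496 − 18 = -38.186496
sin φ = h / L = -38.186496 / 268 = -0.14248692
φ = arcsin(-0.14248692) = -8.191779°

-8.1918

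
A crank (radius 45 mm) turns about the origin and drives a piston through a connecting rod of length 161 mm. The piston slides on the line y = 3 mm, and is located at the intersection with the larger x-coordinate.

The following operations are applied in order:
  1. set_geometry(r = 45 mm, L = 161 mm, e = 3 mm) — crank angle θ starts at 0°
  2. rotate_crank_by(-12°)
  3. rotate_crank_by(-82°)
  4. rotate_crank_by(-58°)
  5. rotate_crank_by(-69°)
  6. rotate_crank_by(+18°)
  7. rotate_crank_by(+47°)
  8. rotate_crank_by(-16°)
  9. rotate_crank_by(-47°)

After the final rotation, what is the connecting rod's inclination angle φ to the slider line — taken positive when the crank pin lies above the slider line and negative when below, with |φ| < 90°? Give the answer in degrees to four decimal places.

9.0481

set_geometry: r = 45 mm, L = 161 mm, e = 3 mm; θ ← 0°
rotate_crank_by(-12°): θ ← 0° -12° = -12°
rotate_crank_by(-82°): θ ← -12° -82° = -94°
rotate_crank_by(-58°): θ ← -94° -58° = -152°
rotate_crank_by(-69°): θ ← -152° -69° = -221°
rotate_crank_by(+18°): θ ← -221° +18° = -203°
rotate_crank_by(+47°): θ ← -203° +47° = -156°
rotate_crank_by(-16°): θ ← -156° -16° = -172°
rotate_crank_by(-47°): θ ← -172° -47° = -219°
crank pin P = (r cos θ, r sin θ) = (-34.971568, 28.319418)
h = r sin θ − e = 28.319418 − 3 = 25.319418
sin φ = h / L = 25.319418 / 161 = 0.15726346
φ = arcsin(0.15726346) = 9.048093°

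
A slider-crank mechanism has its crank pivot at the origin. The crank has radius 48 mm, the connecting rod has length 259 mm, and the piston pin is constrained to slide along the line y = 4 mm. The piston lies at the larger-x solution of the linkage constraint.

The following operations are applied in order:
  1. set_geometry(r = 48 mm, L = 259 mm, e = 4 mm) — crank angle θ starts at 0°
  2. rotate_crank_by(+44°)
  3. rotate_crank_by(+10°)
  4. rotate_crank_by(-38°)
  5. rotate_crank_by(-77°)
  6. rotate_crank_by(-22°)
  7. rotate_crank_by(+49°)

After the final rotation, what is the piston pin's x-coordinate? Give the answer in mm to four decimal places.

296.9510

set_geometry: r = 48 mm, L = 259 mm, e = 4 mm; θ ← 0°
rotate_crank_by(+44°): θ ← 0° +44° = 44°
rotate_crank_by(+10°): θ ← 44° +10° = 54°
rotate_crank_by(-38°): θ ← 54° -38° = 16°
rotate_crank_by(-77°): θ ← 16° -77° = -61°
rotate_crank_by(-22°): θ ← -61° -22° = -83°
rotate_crank_by(+49°): θ ← -83° +49° = -34°
crank pin P = (r cos θ, r sin θ) = (39.793803, -26.841259)
h = r sin θ − e = -26.841259 − 4 = -30.841259
x = r cos θ + √(L² − h²) = 39.793803 + √(67081.0 − 951.1833) = 39.793803 + 257.157183 = 296.950986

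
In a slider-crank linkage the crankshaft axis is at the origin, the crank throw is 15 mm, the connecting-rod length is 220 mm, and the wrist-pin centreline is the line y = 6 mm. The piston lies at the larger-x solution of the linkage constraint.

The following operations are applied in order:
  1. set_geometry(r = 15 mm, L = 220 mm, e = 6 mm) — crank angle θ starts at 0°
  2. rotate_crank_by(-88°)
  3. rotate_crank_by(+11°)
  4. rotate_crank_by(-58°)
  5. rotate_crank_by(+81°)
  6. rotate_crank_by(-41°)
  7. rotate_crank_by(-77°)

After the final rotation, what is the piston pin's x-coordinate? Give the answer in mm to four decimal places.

204.9973

set_geometry: r = 15 mm, L = 220 mm, e = 6 mm; θ ← 0°
rotate_crank_by(-88°): θ ← 0° -88° = -88°
rotate_crank_by(+11°): θ ← -88° +11° = -77°
rotate_crank_by(-58°): θ ← -77° -58° = -135°
rotate_crank_by(+81°): θ ← -135° +81° = -54°
rotate_crank_by(-41°): θ ← -54° -41° = -95°
rotate_crank_by(-77°): θ ← -95° -77° = -172°
crank pin P = (r cos θ, r sin θ) = (-14.854021, -2.087597)
h = r sin θ − e = -2.087597 − 6 = -8.087597
x = r cos θ + √(L² − h²) = -14.854021 + √(48400.0 − 65.4092) = -14.854021 + 219.851292 = 204.997271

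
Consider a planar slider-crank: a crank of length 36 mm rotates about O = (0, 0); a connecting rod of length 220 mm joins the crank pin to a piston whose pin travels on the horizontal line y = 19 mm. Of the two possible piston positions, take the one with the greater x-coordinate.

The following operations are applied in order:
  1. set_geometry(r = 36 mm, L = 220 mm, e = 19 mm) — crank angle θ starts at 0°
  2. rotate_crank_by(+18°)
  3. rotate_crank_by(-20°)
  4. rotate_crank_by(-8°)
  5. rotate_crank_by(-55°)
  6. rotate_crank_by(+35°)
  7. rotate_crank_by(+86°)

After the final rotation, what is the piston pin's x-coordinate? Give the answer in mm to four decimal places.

239.8635

set_geometry: r = 36 mm, L = 220 mm, e = 19 mm; θ ← 0°
rotate_crank_by(+18°): θ ← 0° +18° = 18°
rotate_crank_by(-20°): θ ← 18° -20° = -2°
rotate_crank_by(-8°): θ ← -2° -8° = -10°
rotate_crank_by(-55°): θ ← -10° -55° = -65°
rotate_crank_by(+35°): θ ← -65° +35° = -30°
rotate_crank_by(+86°): θ ← -30° +86° = 56°
crank pin P = (r cos θ, r sin θ) = (20.130945, 29.845353)
h = r sin θ − e = 29.845353 − 19 = 10.845353
x = r cos θ + √(L² − h²) = 20.130945 + √(48400.0 − 117.6217) = 20.130945 + 219.732515 = 239.863460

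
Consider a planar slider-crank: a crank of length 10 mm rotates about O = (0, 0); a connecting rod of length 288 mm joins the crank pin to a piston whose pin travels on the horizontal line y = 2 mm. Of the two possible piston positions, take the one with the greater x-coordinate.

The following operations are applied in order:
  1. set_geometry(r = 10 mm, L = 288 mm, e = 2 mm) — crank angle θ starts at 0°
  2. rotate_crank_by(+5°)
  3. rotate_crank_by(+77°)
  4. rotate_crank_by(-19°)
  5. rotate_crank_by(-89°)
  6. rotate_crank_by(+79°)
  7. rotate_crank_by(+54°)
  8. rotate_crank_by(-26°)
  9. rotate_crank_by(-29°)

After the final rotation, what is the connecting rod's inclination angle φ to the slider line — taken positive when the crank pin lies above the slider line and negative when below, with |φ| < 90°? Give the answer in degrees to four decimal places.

set_geometry: r = 10 mm, L = 288 mm, e = 2 mm; θ ← 0°
rotate_crank_by(+5°): θ ← 0° +5° = 5°
rotate_crank_by(+77°): θ ← 5° +77° = 82°
rotate_crank_by(-19°): θ ← 82° -19° = 63°
rotate_crank_by(-89°): θ ← 63° -89° = -26°
rotate_crank_by(+79°): θ ← -26° +79° = 53°
rotate_crank_by(+54°): θ ← 53° +54° = 107°
rotate_crank_by(-26°): θ ← 107° -26° = 81°
rotate_crank_by(-29°): θ ← 81° -29° = 52°
crank pin P = (r cos θ, r sin θ) = (6.156615, 7.880108)
h = r sin θ − e = 7.880108 − 2 = 5.880108
sin φ = h / L = 5.880108 / 288 = 0.02041704
φ = arcsin(0.02041704) = 1.169892°

1.1699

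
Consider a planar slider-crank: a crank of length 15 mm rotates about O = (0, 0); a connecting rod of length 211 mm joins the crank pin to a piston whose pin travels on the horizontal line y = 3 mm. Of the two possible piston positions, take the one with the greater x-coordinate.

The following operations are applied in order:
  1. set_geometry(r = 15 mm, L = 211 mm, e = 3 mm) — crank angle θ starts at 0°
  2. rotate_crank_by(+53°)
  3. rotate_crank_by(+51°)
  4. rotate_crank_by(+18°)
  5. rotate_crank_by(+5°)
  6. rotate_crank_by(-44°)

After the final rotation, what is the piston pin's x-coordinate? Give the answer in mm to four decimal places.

212.4929

set_geometry: r = 15 mm, L = 211 mm, e = 3 mm; θ ← 0°
rotate_crank_by(+53°): θ ← 0° +53° = 53°
rotate_crank_by(+51°): θ ← 53° +51° = 104°
rotate_crank_by(+18°): θ ← 104° +18° = 122°
rotate_crank_by(+5°): θ ← 122° +5° = 127°
rotate_crank_by(-44°): θ ← 127° -44° = 83°
crank pin P = (r cos θ, r sin θ) = (1.828040, 14.888192)
h = r sin θ − e = 14.888192 − 3 = 11.888192
x = r cos θ + √(L² − h²) = 1.828040 + √(44521.0 − 141.3291) = 1.828040 + 210.664831 = 212.492871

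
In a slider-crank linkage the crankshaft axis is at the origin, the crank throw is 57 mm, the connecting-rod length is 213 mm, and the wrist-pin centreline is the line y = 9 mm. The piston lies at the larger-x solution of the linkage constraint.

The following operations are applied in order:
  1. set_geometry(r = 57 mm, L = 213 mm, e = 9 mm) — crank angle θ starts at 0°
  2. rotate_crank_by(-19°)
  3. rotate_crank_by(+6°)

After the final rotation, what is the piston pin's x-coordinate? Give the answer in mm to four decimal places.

267.4183

set_geometry: r = 57 mm, L = 213 mm, e = 9 mm; θ ← 0°
rotate_crank_by(-19°): θ ← 0° -19° = -19°
rotate_crank_by(+6°): θ ← -19° +6° = -13°
crank pin P = (r cos θ, r sin θ) = (55.539094, -12.822210)
h = r sin θ − e = -12.822210 − 9 = -21.822210
x = r cos θ + √(L² − h²) = 55.539094 + √(45369.0 − 476.2089) = 55.539094 + 211.879190 = 267.418284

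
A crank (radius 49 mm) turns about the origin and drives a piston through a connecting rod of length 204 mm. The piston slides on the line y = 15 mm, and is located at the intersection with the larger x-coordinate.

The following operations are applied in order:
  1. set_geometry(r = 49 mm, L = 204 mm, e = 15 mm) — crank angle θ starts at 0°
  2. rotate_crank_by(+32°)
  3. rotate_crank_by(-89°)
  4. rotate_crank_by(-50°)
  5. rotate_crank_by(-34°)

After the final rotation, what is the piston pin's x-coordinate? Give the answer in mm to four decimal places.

set_geometry: r = 49 mm, L = 204 mm, e = 15 mm; θ ← 0°
rotate_crank_by(+32°): θ ← 0° +32° = 32°
rotate_crank_by(-89°): θ ← 32° -89° = -57°
rotate_crank_by(-50°): θ ← -57° -50° = -107°
rotate_crank_by(-34°): θ ← -107° -34° = -141°
crank pin P = (r cos θ, r sin θ) = (-38.080152, -30.836699)
h = r sin θ − e = -30.836699 − 15 = -45.836699
x = r cos θ + √(L² − h²) = -38.080152 + √(41616.0 − 2101.0030) = -38.080152 + 198.783795 = 160.703643

160.7036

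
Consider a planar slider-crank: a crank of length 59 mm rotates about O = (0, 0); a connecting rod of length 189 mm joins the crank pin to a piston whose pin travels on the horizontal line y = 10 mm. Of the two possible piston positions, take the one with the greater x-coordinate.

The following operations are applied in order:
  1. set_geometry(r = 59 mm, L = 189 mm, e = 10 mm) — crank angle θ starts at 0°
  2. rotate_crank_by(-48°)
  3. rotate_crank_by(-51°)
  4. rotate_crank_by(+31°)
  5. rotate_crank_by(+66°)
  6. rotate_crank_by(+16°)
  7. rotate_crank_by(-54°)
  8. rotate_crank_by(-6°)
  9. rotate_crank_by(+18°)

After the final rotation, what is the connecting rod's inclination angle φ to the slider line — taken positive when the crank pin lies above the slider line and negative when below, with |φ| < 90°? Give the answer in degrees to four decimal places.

-11.5057

set_geometry: r = 59 mm, L = 189 mm, e = 10 mm; θ ← 0°
rotate_crank_by(-48°): θ ← 0° -48° = -48°
rotate_crank_by(-51°): θ ← -48° -51° = -99°
rotate_crank_by(+31°): θ ← -99° +31° = -68°
rotate_crank_by(+66°): θ ← -68° +66° = -2°
rotate_crank_by(+16°): θ ← -2° +16° = 14°
rotate_crank_by(-54°): θ ← 14° -54° = -40°
rotate_crank_by(-6°): θ ← -40° -6° = -46°
rotate_crank_by(+18°): θ ← -46° +18° = -28°
crank pin P = (r cos θ, r sin θ) = (52.093908, -27.698822)
h = r sin θ − e = -27.698822 − 10 = -37.698822
sin φ = h / L = -37.698822 / 189 = -0.19946467
φ = arcsin(-0.19946467) = -11.505656°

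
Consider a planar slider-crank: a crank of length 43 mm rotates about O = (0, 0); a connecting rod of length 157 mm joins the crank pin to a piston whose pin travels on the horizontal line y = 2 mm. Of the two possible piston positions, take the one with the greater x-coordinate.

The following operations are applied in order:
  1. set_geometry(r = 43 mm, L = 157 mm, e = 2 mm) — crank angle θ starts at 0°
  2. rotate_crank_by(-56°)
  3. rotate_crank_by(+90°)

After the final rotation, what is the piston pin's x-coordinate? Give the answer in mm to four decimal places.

set_geometry: r = 43 mm, L = 157 mm, e = 2 mm; θ ← 0°
rotate_crank_by(-56°): θ ← 0° -56° = -56°
rotate_crank_by(+90°): θ ← -56° +90° = 34°
crank pin P = (r cos θ, r sin θ) = (35.648616, 24.045295)
h = r sin θ − e = 24.045295 − 2 = 22.045295
x = r cos θ + √(L² − h²) = 35.648616 + √(24649.0 − 485.9950) = 35.648616 + 155.444540 = 191.093155

191.0932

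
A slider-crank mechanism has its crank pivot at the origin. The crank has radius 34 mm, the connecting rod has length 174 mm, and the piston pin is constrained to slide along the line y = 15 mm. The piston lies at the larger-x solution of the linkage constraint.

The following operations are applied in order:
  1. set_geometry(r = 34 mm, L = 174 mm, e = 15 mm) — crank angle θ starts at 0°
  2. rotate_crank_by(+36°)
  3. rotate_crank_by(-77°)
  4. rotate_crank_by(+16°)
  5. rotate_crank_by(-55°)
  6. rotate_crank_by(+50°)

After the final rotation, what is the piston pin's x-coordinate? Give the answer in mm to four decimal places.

200.4770

set_geometry: r = 34 mm, L = 174 mm, e = 15 mm; θ ← 0°
rotate_crank_by(+36°): θ ← 0° +36° = 36°
rotate_crank_by(-77°): θ ← 36° -77° = -41°
rotate_crank_by(+16°): θ ← -41° +16° = -25°
rotate_crank_by(-55°): θ ← -25° -55° = -80°
rotate_crank_by(+50°): θ ← -80° +50° = -30°
crank pin P = (r cos θ, r sin θ) = (29.444864, -17.000000)
h = r sin θ − e = -17.000000 − 15 = -32.000000
x = r cos θ + √(L² − h²) = 29.444864 + √(30276.0 − 1024.0000) = 29.444864 + 171.032161 = 200.477024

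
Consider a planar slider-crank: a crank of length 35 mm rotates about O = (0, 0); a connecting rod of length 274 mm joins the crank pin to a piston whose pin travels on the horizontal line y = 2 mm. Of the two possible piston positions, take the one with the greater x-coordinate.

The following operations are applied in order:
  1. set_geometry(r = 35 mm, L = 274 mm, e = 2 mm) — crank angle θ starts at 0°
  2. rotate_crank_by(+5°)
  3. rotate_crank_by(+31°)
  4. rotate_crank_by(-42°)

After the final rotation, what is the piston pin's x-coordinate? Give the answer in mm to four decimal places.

set_geometry: r = 35 mm, L = 274 mm, e = 2 mm; θ ← 0°
rotate_crank_by(+5°): θ ← 0° +5° = 5°
rotate_crank_by(+31°): θ ← 5° +31° = 36°
rotate_crank_by(-42°): θ ← 36° -42° = -6°
crank pin P = (r cos θ, r sin θ) = (34.808266, -3.658496)
h = r sin θ − e = -3.658496 − 2 = -5.658496
x = r cos θ + √(L² − h²) = 34.808266 + √(75076.0 − 32.0186) = 34.808266 + 273.941566 = 308.749832

308.7498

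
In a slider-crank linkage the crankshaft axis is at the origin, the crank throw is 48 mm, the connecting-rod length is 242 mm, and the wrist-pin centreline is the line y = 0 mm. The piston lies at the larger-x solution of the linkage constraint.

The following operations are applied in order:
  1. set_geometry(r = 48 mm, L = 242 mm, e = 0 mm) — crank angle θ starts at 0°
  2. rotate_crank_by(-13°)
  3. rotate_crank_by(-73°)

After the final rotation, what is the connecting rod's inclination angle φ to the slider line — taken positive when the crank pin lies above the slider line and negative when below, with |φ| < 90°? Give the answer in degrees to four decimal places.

set_geometry: r = 48 mm, L = 242 mm, e = 0 mm; θ ← 0°
rotate_crank_by(-13°): θ ← 0° -13° = -13°
rotate_crank_by(-73°): θ ← -13° -73° = -86°
crank pin P = (r cos θ, r sin θ) = (3.348311, -47.883074)
h = r sin θ − e = -47.883074 − 0 = -47.883074
sin φ = h / L = -47.883074 / 242 = -0.19786394
φ = arcsin(-0.19786394) = -11.412076°

-11.4121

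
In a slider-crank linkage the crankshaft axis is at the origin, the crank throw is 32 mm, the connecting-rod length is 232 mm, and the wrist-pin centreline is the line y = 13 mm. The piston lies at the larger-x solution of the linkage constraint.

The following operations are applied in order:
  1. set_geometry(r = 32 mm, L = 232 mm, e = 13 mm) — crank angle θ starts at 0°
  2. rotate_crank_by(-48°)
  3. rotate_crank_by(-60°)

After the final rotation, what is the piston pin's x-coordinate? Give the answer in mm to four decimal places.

set_geometry: r = 32 mm, L = 232 mm, e = 13 mm; θ ← 0°
rotate_crank_by(-48°): θ ← 0° -48° = -48°
rotate_crank_by(-60°): θ ← -48° -60° = -108°
crank pin P = (r cos θ, r sin θ) = (-9.888544, -30.433809)
h = r sin θ − e = -30.433809 − 13 = -43.433809
x = r cos θ + √(L² − h²) = -9.888544 + √(53824.0 − 1886.4957) = -9.888544 + 227.898013 = 218.009469

218.0095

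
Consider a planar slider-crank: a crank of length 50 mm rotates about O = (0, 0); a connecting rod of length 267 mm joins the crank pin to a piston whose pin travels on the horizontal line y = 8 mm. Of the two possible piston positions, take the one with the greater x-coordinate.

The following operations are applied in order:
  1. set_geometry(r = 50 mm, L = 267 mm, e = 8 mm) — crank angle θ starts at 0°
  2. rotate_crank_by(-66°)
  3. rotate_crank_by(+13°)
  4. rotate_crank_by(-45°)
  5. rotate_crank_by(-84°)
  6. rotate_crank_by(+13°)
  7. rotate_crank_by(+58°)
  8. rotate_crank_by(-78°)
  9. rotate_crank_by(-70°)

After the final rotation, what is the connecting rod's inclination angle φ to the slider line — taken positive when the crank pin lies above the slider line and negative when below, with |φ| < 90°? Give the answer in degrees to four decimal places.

set_geometry: r = 50 mm, L = 267 mm, e = 8 mm; θ ← 0°
rotate_crank_by(-66°): θ ← 0° -66° = -66°
rotate_crank_by(+13°): θ ← -66° +13° = -53°
rotate_crank_by(-45°): θ ← -53° -45° = -98°
rotate_crank_by(-84°): θ ← -98° -84° = -182°
rotate_crank_by(+13°): θ ← -182° +13° = -169°
rotate_crank_by(+58°): θ ← -169° +58° = -111°
rotate_crank_by(-78°): θ ← -111° -78° = -189°
rotate_crank_by(-70°): θ ← -189° -70° = -259°
crank pin P = (r cos θ, r sin θ) = (-9.540450, 49.081359)
h = r sin θ − e = 49.081359 − 8 = 41.081359
sin φ = h / L = 41.081359 / 267 = 0.15386277
φ = arcsin(0.15386277) = 8.850847°

8.8508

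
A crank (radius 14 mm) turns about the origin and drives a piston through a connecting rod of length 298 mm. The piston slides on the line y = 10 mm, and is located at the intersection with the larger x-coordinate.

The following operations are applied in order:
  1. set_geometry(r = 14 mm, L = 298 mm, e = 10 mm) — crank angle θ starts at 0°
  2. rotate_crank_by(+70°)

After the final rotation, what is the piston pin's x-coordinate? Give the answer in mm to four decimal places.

302.7716

set_geometry: r = 14 mm, L = 298 mm, e = 10 mm; θ ← 0°
rotate_crank_by(+70°): θ ← 0° +70° = 70°
crank pin P = (r cos θ, r sin θ) = (4.788282, 13.155697)
h = r sin θ − e = 13.155697 − 10 = 3.155697
x = r cos θ + √(L² − h²) = 4.788282 + √(88804.0 − 9.9584) = 4.788282 + 297.983291 = 302.771573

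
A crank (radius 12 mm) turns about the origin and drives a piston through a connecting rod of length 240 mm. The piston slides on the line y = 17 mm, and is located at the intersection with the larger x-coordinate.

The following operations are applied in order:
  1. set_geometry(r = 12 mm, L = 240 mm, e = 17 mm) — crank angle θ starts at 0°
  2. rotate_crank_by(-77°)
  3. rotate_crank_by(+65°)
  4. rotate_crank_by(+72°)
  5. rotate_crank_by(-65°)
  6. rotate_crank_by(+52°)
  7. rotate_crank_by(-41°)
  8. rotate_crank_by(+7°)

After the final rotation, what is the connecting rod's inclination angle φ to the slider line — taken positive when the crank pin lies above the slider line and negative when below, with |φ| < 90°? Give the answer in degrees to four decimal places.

-3.4160

set_geometry: r = 12 mm, L = 240 mm, e = 17 mm; θ ← 0°
rotate_crank_by(-77°): θ ← 0° -77° = -77°
rotate_crank_by(+65°): θ ← -77° +65° = -12°
rotate_crank_by(+72°): θ ← -12° +72° = 60°
rotate_crank_by(-65°): θ ← 60° -65° = -5°
rotate_crank_by(+52°): θ ← -5° +52° = 47°
rotate_crank_by(-41°): θ ← 47° -41° = 6°
rotate_crank_by(+7°): θ ← 6° +7° = 13°
crank pin P = (r cos θ, r sin θ) = (11.692441, 2.699413)
h = r sin θ − e = 2.699413 − 17 = -14.300587
sin φ = h / L = -14.300587 / 240 = -0.05958578
φ = arcsin(-0.05958578) = -3.416037°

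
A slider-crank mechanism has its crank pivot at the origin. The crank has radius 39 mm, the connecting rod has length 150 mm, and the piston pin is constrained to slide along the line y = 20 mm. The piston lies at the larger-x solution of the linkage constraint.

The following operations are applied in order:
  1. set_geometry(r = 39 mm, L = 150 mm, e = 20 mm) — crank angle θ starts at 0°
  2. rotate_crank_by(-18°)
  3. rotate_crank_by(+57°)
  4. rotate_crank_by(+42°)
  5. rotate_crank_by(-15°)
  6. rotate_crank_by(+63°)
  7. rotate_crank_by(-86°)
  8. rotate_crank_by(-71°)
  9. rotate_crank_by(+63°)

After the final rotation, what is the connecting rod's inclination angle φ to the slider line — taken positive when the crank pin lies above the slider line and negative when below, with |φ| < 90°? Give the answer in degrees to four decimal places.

set_geometry: r = 39 mm, L = 150 mm, e = 20 mm; θ ← 0°
rotate_crank_by(-18°): θ ← 0° -18° = -18°
rotate_crank_by(+57°): θ ← -18° +57° = 39°
rotate_crank_by(+42°): θ ← 39° +42° = 81°
rotate_crank_by(-15°): θ ← 81° -15° = 66°
rotate_crank_by(+63°): θ ← 66° +63° = 129°
rotate_crank_by(-86°): θ ← 129° -86° = 43°
rotate_crank_by(-71°): θ ← 43° -71° = -28°
rotate_crank_by(+63°): θ ← -28° +63° = 35°
crank pin P = (r cos θ, r sin θ) = (31.946930, 22.369481)
h = r sin θ − e = 22.369481 − 20 = 2.369481
sin φ = h / L = 2.369481 / 150 = 0.01579654
φ = arcsin(0.01579654) = 0.905113°

0.9051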